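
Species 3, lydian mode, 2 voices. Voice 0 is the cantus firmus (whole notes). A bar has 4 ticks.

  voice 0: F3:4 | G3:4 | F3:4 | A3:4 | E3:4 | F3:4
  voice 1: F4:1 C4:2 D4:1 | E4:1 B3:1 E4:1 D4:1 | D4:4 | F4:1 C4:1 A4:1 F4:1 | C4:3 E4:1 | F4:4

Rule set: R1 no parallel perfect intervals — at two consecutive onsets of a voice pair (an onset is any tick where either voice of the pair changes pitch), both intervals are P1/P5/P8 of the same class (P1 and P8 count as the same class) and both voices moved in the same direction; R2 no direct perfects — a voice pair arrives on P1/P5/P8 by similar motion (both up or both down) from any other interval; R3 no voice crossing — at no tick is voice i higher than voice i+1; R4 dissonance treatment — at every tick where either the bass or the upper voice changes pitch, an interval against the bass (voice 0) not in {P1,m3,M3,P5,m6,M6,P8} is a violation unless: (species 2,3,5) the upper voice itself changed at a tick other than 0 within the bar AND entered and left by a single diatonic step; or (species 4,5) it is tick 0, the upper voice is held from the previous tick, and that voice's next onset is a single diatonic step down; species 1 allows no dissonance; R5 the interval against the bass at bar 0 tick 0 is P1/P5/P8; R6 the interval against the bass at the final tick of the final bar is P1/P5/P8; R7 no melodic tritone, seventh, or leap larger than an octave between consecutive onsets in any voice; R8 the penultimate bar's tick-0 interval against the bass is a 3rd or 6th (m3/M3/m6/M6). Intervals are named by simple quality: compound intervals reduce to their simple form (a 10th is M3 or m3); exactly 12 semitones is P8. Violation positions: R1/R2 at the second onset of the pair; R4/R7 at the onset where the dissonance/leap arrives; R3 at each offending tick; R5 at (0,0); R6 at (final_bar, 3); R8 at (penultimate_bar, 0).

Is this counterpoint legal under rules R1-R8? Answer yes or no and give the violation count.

bar 0: v0=F3 v1=F4 (P8)
bar 1: v0=G3 v1=E4 (M6)
bar 2: v0=F3 v1=D4 (M6)
bar 3: v0=A3 v1=F4 (m6)
bar 4: v0=E3 v1=C4 (m6)
bar 5: v0=F3 v1=F4 (P8)
  R1 @ bar5.0: E3/E4 P8 -> F3/F4 P8 similar

No (1 violations)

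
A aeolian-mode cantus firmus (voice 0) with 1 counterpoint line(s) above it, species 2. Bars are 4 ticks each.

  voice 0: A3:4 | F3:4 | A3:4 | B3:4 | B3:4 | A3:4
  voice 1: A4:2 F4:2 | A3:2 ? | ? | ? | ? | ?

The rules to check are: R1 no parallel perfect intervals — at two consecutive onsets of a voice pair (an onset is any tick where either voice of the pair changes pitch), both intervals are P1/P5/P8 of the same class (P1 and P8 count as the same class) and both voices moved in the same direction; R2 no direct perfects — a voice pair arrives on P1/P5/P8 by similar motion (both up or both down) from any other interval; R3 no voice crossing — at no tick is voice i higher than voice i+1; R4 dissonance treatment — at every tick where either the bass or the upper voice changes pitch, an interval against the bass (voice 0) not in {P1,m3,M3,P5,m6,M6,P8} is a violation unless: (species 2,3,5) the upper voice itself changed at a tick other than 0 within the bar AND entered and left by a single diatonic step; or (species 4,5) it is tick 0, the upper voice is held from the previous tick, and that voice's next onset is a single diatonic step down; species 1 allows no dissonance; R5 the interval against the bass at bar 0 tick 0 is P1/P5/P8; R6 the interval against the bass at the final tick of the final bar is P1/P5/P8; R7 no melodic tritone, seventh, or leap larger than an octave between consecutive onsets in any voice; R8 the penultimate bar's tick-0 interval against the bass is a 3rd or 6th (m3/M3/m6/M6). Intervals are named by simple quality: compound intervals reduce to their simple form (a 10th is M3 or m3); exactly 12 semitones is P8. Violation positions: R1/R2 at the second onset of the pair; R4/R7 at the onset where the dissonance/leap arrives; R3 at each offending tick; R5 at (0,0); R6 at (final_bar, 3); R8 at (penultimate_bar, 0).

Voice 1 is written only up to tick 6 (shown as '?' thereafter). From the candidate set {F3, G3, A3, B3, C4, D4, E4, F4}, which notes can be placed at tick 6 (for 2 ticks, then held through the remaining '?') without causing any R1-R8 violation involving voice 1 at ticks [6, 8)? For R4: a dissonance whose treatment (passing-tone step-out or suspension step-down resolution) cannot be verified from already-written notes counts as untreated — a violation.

{A3, C4, D4, F3, F4}

F3: legal
G3: violates R4
A3: legal
B3: violates R4
C4: legal
D4: legal
E4: violates R4
F4: legal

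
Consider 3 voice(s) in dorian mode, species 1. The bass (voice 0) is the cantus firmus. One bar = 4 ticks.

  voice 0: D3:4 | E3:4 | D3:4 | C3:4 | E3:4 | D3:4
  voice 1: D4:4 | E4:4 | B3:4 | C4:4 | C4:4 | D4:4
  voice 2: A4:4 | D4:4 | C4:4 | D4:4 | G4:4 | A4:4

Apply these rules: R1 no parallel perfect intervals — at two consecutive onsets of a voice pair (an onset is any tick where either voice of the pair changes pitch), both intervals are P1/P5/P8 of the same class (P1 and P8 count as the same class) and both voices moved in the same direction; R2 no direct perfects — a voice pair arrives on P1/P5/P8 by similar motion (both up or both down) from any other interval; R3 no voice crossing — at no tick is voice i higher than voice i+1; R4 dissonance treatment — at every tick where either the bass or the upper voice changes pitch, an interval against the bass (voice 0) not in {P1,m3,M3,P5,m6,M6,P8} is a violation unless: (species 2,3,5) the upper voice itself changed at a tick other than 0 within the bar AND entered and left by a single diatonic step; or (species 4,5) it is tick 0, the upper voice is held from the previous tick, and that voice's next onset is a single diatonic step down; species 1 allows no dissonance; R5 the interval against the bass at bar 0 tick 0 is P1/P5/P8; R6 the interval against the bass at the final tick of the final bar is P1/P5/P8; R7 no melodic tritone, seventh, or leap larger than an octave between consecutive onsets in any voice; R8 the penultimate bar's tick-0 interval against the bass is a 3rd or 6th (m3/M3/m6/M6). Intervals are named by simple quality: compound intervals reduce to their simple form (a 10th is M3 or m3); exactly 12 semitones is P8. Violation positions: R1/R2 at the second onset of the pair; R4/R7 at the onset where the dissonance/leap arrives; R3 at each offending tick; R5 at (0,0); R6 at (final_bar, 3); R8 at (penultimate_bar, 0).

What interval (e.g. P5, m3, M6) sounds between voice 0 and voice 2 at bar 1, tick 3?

voice 0=E3 voice 2=D4 -> m7

m7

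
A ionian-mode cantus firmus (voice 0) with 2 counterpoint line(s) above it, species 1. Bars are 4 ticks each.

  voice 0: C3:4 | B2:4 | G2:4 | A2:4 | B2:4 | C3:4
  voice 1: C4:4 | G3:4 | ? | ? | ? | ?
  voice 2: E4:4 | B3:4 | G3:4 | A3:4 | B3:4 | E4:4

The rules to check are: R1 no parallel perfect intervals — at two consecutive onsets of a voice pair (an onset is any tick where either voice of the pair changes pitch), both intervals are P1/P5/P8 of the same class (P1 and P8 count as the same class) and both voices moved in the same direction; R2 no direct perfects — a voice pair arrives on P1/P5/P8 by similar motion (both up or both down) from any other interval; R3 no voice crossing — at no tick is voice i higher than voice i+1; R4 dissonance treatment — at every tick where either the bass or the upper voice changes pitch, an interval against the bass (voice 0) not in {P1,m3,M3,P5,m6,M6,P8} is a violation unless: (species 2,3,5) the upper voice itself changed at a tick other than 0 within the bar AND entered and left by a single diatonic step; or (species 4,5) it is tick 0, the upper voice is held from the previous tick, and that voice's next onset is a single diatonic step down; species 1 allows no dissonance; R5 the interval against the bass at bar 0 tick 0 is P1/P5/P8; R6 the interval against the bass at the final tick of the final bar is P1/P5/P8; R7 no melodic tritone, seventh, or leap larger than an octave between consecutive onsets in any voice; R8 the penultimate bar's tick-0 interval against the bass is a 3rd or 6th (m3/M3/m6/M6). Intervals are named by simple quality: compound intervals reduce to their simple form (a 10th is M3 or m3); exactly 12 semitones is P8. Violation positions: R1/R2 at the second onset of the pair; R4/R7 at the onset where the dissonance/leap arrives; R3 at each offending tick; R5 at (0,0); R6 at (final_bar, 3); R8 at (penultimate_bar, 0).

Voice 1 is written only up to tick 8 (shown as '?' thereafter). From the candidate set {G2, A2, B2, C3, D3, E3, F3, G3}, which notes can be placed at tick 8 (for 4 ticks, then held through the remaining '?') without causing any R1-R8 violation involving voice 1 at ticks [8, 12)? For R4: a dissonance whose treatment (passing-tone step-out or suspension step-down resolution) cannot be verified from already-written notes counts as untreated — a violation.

G2: violates R2
A2: violates R4,R7
B2: legal
C3: violates R2,R4
D3: violates R2
E3: legal
F3: violates R4
G3: legal

{B2, E3, G3}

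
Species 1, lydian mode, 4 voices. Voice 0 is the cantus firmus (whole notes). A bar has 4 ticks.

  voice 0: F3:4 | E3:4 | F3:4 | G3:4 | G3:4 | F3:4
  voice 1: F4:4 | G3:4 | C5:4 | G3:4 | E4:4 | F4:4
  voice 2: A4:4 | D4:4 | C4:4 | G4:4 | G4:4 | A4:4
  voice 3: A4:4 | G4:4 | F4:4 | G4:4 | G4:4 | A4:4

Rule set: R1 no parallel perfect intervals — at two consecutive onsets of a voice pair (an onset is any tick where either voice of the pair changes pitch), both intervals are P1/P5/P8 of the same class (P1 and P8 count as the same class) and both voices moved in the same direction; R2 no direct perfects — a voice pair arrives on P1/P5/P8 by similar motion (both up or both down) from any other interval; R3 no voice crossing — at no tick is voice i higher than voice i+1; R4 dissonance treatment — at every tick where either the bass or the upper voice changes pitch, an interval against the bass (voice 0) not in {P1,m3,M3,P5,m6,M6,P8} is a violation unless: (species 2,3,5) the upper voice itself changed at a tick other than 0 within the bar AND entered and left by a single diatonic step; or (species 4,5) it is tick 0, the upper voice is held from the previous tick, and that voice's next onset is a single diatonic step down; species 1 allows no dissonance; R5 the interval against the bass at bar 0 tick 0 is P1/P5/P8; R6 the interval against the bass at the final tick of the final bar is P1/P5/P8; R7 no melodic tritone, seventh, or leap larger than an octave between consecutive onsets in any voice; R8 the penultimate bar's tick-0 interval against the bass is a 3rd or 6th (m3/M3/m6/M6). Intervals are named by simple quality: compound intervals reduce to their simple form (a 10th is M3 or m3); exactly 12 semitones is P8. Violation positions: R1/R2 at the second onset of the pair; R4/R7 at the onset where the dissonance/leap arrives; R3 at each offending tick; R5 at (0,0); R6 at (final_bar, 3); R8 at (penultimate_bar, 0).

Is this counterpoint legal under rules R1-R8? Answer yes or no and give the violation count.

bar 0: v0=F3 v1=F4 v2=A4 v3=A4 (M3)
bar 1: v0=E3 v1=G3 v2=D4 v3=G4 (m3)
bar 2: v0=F3 v1=C5 v2=C4 v3=F4 (P8)
bar 3: v0=G3 v1=G3 v2=G4 v3=G4 (P8)
bar 4: v0=G3 v1=E4 v2=G4 v3=G4 (P8)
bar 5: v0=F3 v1=F4 v2=A4 v3=A4 (M3)
  R5 @ bar0.0: opens on M3
  R5 @ bar0.0: opens on M3
  R2 @ bar1.0: F4/A4 M3 -> G3/D4 P5 similar
  R2 @ bar1.0: F4/A4 M3 -> G3/G4 P8 similar
  R4 @ bar1.0: E3/D4 m7 untreated
  R7 @ bar1.0: F4->G3 leap 10st
  R2 @ bar2.0: E3/G3 m3 -> F3/C5 P5 similar
  R3 @ bar2.0: C5 above C4
  R7 @ bar2.0: G3->C5 leap 17st
  R3 @ bar2.1: C5 above C4
  R3 @ bar2.2: C5 above C4
  R3 @ bar2.3: C5 above C4
  R1 @ bar3.0: F3/F4 P8 -> G3/G4 P8 similar
  R2 @ bar3.0: F3/C4 P5 -> G3/G4 P8 similar
  R2 @ bar3.0: C4/F4 P4 -> G4/G4 P1 similar
  R7 @ bar3.0: C5->G3 leap 17st
  R8 @ bar4.0: penult P8 not 3rd/6th
  R8 @ bar4.0: penult P8 not 3rd/6th
  R1 @ bar5.0: G4/G4 P1 -> A4/A4 P1 similar
  R6 @ bar5.3: closes on M3
  R6 @ bar5.3: closes on M3

No (21 violations)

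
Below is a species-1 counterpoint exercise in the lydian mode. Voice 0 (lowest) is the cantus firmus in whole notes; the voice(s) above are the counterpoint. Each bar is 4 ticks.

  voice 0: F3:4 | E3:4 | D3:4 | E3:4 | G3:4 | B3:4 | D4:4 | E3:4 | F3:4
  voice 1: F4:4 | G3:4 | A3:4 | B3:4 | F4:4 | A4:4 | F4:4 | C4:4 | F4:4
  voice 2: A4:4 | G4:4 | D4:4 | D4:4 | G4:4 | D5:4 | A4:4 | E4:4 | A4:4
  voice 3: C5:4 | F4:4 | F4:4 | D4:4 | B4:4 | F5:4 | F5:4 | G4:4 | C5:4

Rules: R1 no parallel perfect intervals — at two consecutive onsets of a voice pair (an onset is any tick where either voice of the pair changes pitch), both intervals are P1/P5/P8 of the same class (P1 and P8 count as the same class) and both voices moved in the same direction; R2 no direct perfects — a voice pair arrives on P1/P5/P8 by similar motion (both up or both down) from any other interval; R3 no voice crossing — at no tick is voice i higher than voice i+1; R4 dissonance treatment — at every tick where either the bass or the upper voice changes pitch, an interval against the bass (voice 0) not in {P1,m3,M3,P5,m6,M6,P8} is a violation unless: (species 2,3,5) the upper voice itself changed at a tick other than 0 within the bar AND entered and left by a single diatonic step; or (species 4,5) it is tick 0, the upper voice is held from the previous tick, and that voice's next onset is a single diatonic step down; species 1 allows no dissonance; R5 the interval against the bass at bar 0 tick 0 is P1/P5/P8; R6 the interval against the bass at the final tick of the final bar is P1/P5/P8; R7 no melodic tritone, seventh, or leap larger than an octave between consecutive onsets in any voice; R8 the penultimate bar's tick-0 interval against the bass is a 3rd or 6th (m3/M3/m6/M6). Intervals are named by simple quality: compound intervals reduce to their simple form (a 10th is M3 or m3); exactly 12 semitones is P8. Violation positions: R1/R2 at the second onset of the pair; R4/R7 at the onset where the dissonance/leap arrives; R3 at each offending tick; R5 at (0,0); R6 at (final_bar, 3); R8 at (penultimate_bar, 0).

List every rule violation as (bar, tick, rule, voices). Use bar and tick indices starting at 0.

(0, 0, R5, (0, 2))
(1, 0, R2, (1, 2))
(1, 0, R3, (2, 3))
(1, 0, R4, (0, 3))
(1, 0, R7, (1,))
(1, 1, R3, (2, 3))
(1, 2, R3, (2, 3))
(1, 3, R3, (2, 3))
(2, 0, R2, (0, 2))
(3, 0, R1, (0, 1))
(3, 0, R4, (0, 2))
(3, 0, R4, (0, 3))
(4, 0, R2, (0, 2))
(4, 0, R4, (0, 1))
(4, 0, R7, (1,))
(5, 0, R4, (0, 1))
(5, 0, R4, (0, 3))
(5, 0, R7, (3,))
(7, 0, R2, (0, 2))
(7, 0, R2, (1, 3))
(7, 0, R7, (0,))
(7, 0, R7, (3,))
(7, 0, R8, (0, 2))
(8, 0, R1, (1, 3))
(8, 0, R2, (0, 1))
(8, 0, R2, (0, 3))
(8, 3, R6, (0, 2))

bar 0: v0=F3 v1=F4 v2=A4 v3=C5 downbeat P5
bar 1: v0=E3 v1=G3 v2=G4 v3=F4 downbeat m2
bar 2: v0=D3 v1=A3 v2=D4 v3=F4 downbeat m3
bar 3: v0=E3 v1=B3 v2=D4 v3=D4 downbeat m7
bar 4: v0=G3 v1=F4 v2=G4 v3=B4 downbeat M3
bar 5: v0=B3 v1=A4 v2=D5 v3=F5 downbeat TT
bar 6: v0=D4 v1=F4 v2=A4 v3=F5 downbeat m3
bar 7: v0=E3 v1=C4 v2=E4 v3=G4 downbeat m3
bar 8: v0=F3 v1=F4 v2=A4 v3=C5 downbeat P5
  -> R5 @ bar 0 tick 0 v(0, 2): opens on M3
  -> R2 @ bar 1 tick 0 v(1, 2): F4/A4 M3 -> G3/G4 P8 similar
  -> R3 @ bar 1 tick 0 v(2, 3): G4 above F4
  -> R4 @ bar 1 tick 0 v(0, 3): E3/F4 m2 untreated
  -> R7 @ bar 1 tick 0 v(1,): F4->G3 leap 10st
  -> R3 @ bar 1 tick 1 v(2, 3): G4 above F4
  -> R3 @ bar 1 tick 2 v(2, 3): G4 above F4
  -> R3 @ bar 1 tick 3 v(2, 3): G4 above F4
  -> R2 @ bar 2 tick 0 v(0, 2): E3/G4 m3 -> D3/D4 P8 similar
  -> R1 @ bar 3 tick 0 v(0, 1): D3/A3 P5 -> E3/B3 P5 similar
  -> R4 @ bar 3 tick 0 v(0, 2): E3/D4 m7 untreated
  -> R4 @ bar 3 tick 0 v(0, 3): E3/D4 m7 untreated
  -> R2 @ bar 4 tick 0 v(0, 2): E3/D4 m7 -> G3/G4 P8 similar
  -> R4 @ bar 4 tick 0 v(0, 1): G3/F4 m7 untreated
  -> R7 @ bar 4 tick 0 v(1,): B3->F4 leap 6st
  -> R4 @ bar 5 tick 0 v(0, 1): B3/A4 m7 untreated
  -> R4 @ bar 5 tick 0 v(0, 3): B3/F5 TT untreated
  -> R7 @ bar 5 tick 0 v(3,): B4->F5 leap 6st
  -> R2 @ bar 7 tick 0 v(0, 2): D4/A4 P5 -> E3/E4 P8 similar
  -> R2 @ bar 7 tick 0 v(1, 3): F4/F5 P8 -> C4/G4 P5 similar
  -> R7 @ bar 7 tick 0 v(0,): D4->E3 leap 10st
  -> R7 @ bar 7 tick 0 v(3,): F5->G4 leap 10st
  -> R8 @ bar 7 tick 0 v(0, 2): penult P8 not 3rd/6th
  -> R1 @ bar 8 tick 0 v(1, 3): C4/G4 P5 -> F4/C5 P5 similar
  -> R2 @ bar 8 tick 0 v(0, 1): E3/C4 m6 -> F3/F4 P8 similar
  -> R2 @ bar 8 tick 0 v(0, 3): E3/G4 m3 -> F3/C5 P5 similar
  -> R6 @ bar 8 tick 3 v(0, 2): closes on M3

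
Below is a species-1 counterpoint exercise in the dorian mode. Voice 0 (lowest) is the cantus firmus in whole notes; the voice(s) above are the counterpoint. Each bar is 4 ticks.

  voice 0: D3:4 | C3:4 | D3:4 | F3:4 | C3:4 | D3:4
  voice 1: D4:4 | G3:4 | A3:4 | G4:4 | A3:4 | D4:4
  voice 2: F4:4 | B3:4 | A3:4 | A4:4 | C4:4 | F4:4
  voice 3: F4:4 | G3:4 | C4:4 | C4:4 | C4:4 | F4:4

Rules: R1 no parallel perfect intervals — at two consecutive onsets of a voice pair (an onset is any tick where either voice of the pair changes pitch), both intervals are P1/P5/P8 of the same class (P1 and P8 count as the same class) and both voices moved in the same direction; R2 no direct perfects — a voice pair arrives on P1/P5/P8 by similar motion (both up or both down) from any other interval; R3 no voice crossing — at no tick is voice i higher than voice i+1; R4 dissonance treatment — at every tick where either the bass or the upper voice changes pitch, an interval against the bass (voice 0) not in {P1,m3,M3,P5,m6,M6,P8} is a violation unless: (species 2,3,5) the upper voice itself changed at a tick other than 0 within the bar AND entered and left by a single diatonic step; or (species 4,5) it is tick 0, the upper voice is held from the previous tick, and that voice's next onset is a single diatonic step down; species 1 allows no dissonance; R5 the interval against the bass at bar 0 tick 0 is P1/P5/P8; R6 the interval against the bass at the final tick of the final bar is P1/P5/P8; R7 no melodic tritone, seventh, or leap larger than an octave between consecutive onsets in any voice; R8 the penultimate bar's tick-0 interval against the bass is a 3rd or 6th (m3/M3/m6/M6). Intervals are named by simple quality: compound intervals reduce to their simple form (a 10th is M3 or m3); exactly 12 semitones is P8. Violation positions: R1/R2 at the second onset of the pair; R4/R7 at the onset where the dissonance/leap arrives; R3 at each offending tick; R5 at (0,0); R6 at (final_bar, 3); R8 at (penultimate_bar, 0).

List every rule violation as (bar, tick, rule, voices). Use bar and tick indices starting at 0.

bar 0: v0=D3 v1=D4 v2=F4 v3=F4 downbeat m3
bar 1: v0=C3 v1=G3 v2=B3 v3=G3 downbeat P5
bar 2: v0=D3 v1=A3 v2=A3 v3=C4 downbeat m7
bar 3: v0=F3 v1=G4 v2=A4 v3=C4 downbeat P5
bar 4: v0=C3 v1=A3 v2=C4 v3=C4 downbeat P8
bar 5: v0=D3 v1=D4 v2=F4 v3=F4 downbeat m3
  -> R5 @ bar 0 tick 0 v(0, 2): opens on m3
  -> R5 @ bar 0 tick 0 v(0, 3): opens on m3
  -> R2 @ bar 1 tick 0 v(0, 1): D3/D4 P8 -> C3/G3 P5 similar
  -> R2 @ bar 1 tick 0 v(0, 3): D3/F4 m3 -> C3/G3 P5 similar
  -> R2 @ bar 1 tick 0 v(1, 3): D4/F4 m3 -> G3/G3 P1 similar
  -> R3 @ bar 1 tick 0 v(2, 3): B3 above G3
  -> R4 @ bar 1 tick 0 v(0, 2): C3/B3 M7 untreated
  -> R7 @ bar 1 tick 0 v(2,): F4->B3 leap 6st
  -> R7 @ bar 1 tick 0 v(3,): F4->G3 leap 10st
  -> R3 @ bar 1 tick 1 v(2, 3): B3 above G3
  -> R3 @ bar 1 tick 2 v(2, 3): B3 above G3
  -> R3 @ bar 1 tick 3 v(2, 3): B3 above G3
  -> R1 @ bar 2 tick 0 v(0, 1): C3/G3 P5 -> D3/A3 P5 similar
  -> R4 @ bar 2 tick 0 v(0, 3): D3/C4 m7 untreated
  -> R3 @ bar 3 tick 0 v(2, 3): A4 above C4
  -> R4 @ bar 3 tick 0 v(0, 1): F3/G4 M2 untreated
  -> R7 @ bar 3 tick 0 v(1,): A3->G4 leap 10st
  -> R3 @ bar 3 tick 1 v(2, 3): A4 above C4
  -> R3 @ bar 3 tick 2 v(2, 3): A4 above C4
  -> R3 @ bar 3 tick 3 v(2, 3): A4 above C4
  -> R2 @ bar 4 tick 0 v(0, 2): F3/A4 M3 -> C3/C4 P8 similar
  -> R7 @ bar 4 tick 0 v(1,): G4->A3 leap 10st
  -> R8 @ bar 4 tick 0 v(0, 2): penult P8 not 3rd/6th
  -> R8 @ bar 4 tick 0 v(0, 3): penult P8 not 3rd/6th
  -> R1 @ bar 5 tick 0 v(2, 3): C4/C4 P1 -> F4/F4 P1 similar
  -> R2 @ bar 5 tick 0 v(0, 1): C3/A3 M6 -> D3/D4 P8 similar
  -> R6 @ bar 5 tick 3 v(0, 2): closes on m3
  -> R6 @ bar 5 tick 3 v(0, 3): closes on m3

(0, 0, R5, (0, 2))
(0, 0, R5, (0, 3))
(1, 0, R2, (0, 1))
(1, 0, R2, (0, 3))
(1, 0, R2, (1, 3))
(1, 0, R3, (2, 3))
(1, 0, R4, (0, 2))
(1, 0, R7, (2,))
(1, 0, R7, (3,))
(1, 1, R3, (2, 3))
(1, 2, R3, (2, 3))
(1, 3, R3, (2, 3))
(2, 0, R1, (0, 1))
(2, 0, R4, (0, 3))
(3, 0, R3, (2, 3))
(3, 0, R4, (0, 1))
(3, 0, R7, (1,))
(3, 1, R3, (2, 3))
(3, 2, R3, (2, 3))
(3, 3, R3, (2, 3))
(4, 0, R2, (0, 2))
(4, 0, R7, (1,))
(4, 0, R8, (0, 2))
(4, 0, R8, (0, 3))
(5, 0, R1, (2, 3))
(5, 0, R2, (0, 1))
(5, 3, R6, (0, 2))
(5, 3, R6, (0, 3))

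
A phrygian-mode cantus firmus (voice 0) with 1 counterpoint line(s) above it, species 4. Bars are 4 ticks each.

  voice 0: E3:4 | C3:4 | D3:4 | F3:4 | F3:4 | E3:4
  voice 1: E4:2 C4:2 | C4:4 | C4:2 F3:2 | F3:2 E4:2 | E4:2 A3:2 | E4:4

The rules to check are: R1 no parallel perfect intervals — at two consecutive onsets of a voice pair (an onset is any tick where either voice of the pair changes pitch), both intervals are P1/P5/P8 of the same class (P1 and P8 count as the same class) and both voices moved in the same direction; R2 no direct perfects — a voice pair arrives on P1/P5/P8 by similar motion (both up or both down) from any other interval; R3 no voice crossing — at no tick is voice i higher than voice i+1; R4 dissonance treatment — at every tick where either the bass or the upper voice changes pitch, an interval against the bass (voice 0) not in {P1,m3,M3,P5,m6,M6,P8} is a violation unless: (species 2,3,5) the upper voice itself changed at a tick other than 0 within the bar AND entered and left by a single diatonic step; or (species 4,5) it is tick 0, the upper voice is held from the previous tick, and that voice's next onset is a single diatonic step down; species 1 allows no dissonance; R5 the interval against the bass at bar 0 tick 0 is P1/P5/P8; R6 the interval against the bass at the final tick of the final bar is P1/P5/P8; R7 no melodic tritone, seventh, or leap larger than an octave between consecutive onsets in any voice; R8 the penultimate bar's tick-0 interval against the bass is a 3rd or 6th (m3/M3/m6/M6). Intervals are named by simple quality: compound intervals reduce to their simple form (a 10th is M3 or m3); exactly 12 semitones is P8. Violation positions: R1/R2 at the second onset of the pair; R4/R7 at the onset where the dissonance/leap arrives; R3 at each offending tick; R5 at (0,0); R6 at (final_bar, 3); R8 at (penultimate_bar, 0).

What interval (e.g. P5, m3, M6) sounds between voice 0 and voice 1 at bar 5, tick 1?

P8

voice 0=E3 voice 1=E4 -> P8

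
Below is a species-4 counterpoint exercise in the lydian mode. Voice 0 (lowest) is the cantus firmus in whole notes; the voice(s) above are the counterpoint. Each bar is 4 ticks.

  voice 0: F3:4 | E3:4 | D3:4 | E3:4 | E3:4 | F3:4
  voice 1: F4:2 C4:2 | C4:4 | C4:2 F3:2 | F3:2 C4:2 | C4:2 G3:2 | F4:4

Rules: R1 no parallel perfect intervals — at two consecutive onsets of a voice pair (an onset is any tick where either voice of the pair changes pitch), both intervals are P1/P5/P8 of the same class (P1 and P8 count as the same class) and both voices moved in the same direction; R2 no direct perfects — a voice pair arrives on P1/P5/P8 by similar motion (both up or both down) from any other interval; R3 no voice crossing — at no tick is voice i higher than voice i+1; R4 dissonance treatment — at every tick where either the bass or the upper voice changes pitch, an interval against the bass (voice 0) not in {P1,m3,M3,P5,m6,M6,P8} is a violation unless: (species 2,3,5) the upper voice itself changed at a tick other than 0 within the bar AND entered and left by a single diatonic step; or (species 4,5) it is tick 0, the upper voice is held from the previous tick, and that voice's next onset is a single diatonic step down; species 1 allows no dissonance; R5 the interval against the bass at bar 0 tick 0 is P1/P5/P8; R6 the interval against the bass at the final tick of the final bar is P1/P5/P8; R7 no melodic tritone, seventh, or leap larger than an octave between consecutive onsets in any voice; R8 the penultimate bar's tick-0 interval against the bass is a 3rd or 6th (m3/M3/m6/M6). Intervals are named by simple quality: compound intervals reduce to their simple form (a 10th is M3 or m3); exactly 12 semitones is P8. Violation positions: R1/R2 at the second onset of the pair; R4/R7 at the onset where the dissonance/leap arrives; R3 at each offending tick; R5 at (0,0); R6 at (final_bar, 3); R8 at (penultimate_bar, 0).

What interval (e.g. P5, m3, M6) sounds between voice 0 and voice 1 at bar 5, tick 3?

P8

voice 0=F3 voice 1=F4 -> P8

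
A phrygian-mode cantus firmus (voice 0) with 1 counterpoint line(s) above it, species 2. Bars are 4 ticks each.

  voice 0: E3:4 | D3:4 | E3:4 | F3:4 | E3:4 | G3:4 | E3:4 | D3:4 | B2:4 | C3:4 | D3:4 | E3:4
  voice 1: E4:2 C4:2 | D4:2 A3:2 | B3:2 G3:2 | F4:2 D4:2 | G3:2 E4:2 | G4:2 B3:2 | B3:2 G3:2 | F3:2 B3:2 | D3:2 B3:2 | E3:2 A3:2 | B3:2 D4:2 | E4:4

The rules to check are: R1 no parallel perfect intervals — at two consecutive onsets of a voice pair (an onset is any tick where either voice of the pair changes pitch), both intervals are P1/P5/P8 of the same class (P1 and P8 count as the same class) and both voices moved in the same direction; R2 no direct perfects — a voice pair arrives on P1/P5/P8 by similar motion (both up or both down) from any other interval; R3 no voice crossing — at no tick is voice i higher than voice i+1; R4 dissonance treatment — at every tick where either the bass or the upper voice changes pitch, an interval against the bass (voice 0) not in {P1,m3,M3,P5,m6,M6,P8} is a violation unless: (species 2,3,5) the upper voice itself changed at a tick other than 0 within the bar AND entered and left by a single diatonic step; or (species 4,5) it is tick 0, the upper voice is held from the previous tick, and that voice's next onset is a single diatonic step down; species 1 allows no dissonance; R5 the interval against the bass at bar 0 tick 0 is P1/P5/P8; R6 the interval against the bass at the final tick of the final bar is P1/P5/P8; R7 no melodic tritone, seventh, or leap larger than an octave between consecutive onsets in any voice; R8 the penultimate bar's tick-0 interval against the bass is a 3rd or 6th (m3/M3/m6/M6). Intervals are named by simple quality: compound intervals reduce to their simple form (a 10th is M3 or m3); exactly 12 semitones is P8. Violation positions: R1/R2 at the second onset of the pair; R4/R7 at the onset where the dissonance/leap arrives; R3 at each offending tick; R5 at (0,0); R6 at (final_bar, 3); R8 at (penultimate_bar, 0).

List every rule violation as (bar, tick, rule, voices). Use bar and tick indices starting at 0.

bar 0: v0=E3 v1=E4 downbeat P8
bar 1: v0=D3 v1=D4 downbeat P8
bar 2: v0=E3 v1=B3 downbeat P5
bar 3: v0=F3 v1=F4 downbeat P8
bar 4: v0=E3 v1=G3 downbeat m3
bar 5: v0=G3 v1=G4 downbeat P8
bar 6: v0=E3 v1=B3 downbeat P5
bar 7: v0=D3 v1=F3 downbeat m3
bar 8: v0=B2 v1=D3 downbeat m3
bar 9: v0=C3 v1=E3 downbeat M3
bar 10: v0=D3 v1=B3 downbeat M6
bar 11: v0=E3 v1=E4 downbeat P8
  -> R1 @ bar 2 tick 0 v(0, 1): D3/A3 P5 -> E3/B3 P5 similar
  -> R2 @ bar 3 tick 0 v(0, 1): E3/G3 m3 -> F3/F4 P8 similar
  -> R7 @ bar 3 tick 0 v(1,): G3->F4 leap 10st
  -> R1 @ bar 5 tick 0 v(0, 1): E3/E4 P8 -> G3/G4 P8 similar
  -> R7 @ bar 7 tick 2 v(1,): F3->B3 leap 6st
  -> R1 @ bar 11 tick 0 v(0, 1): D3/D4 P8 -> E3/E4 P8 similar

(2, 0, R1, (0, 1))
(3, 0, R2, (0, 1))
(3, 0, R7, (1,))
(5, 0, R1, (0, 1))
(7, 2, R7, (1,))
(11, 0, R1, (0, 1))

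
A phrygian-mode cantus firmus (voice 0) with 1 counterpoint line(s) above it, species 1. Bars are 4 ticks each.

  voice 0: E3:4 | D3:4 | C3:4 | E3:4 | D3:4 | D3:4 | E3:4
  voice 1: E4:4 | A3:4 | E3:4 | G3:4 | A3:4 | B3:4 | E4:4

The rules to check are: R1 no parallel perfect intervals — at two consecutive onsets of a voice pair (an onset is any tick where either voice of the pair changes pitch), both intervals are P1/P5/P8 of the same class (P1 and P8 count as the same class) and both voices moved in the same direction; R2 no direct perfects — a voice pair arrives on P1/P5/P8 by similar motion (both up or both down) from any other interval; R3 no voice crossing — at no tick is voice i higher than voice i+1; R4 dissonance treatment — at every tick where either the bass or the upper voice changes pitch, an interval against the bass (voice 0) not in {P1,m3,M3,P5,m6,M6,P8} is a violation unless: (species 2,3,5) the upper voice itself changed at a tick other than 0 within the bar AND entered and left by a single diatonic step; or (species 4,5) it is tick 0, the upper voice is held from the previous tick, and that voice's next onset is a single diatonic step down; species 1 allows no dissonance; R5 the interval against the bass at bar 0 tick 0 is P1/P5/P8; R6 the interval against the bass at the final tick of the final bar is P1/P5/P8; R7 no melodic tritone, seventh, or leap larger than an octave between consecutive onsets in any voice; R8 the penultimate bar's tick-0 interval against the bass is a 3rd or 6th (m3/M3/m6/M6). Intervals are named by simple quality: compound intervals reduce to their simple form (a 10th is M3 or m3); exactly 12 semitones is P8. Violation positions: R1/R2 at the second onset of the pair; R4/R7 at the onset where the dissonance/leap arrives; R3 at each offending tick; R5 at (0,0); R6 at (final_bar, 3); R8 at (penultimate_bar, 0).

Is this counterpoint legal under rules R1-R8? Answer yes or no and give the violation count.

bar 0: v0=E3 v1=E4 (P8)
bar 1: v0=D3 v1=A3 (P5)
bar 2: v0=C3 v1=E3 (M3)
bar 3: v0=E3 v1=G3 (m3)
bar 4: v0=D3 v1=A3 (P5)
bar 5: v0=D3 v1=B3 (M6)
bar 6: v0=E3 v1=E4 (P8)
  R2 @ bar1.0: E3/E4 P8 -> D3/A3 P5 similar
  R2 @ bar6.0: D3/B3 M6 -> E3/E4 P8 similar

No (2 violations)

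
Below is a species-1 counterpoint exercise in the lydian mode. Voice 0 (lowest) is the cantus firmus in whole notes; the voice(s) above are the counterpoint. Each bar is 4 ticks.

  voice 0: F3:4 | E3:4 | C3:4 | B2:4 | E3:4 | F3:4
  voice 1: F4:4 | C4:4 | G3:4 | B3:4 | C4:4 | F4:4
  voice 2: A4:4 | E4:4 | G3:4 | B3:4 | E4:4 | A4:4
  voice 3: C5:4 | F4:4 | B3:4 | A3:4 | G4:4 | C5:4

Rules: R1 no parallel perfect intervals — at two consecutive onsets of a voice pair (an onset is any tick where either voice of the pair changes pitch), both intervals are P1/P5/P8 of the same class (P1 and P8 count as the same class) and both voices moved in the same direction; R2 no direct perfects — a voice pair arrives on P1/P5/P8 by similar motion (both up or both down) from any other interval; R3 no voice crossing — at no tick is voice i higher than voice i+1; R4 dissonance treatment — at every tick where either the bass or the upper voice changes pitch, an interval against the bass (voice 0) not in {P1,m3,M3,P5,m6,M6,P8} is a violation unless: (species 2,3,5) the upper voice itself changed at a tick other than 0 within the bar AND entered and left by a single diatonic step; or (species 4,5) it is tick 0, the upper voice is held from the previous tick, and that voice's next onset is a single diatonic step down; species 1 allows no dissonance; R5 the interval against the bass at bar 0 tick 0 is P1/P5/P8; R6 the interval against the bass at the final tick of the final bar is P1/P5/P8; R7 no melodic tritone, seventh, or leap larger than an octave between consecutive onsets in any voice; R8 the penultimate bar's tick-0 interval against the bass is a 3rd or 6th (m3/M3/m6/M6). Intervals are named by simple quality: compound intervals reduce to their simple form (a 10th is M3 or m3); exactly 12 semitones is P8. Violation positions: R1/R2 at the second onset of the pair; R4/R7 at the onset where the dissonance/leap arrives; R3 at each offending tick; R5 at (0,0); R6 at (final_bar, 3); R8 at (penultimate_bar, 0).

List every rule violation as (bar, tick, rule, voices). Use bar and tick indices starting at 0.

(0, 0, R5, (0, 2))
(1, 0, R2, (0, 2))
(1, 0, R4, (0, 3))
(2, 0, R2, (0, 1))
(2, 0, R2, (0, 2))
(2, 0, R2, (1, 2))
(2, 0, R4, (0, 3))
(2, 0, R7, (3,))
(3, 0, R1, (1, 2))
(3, 0, R3, (2, 3))
(3, 0, R4, (0, 3))
(3, 1, R3, (2, 3))
(3, 2, R3, (2, 3))
(3, 3, R3, (2, 3))
(4, 0, R1, (0, 2))
(4, 0, R2, (1, 3))
(4, 0, R7, (3,))
(4, 0, R8, (0, 2))
(5, 0, R1, (1, 3))
(5, 0, R2, (0, 1))
(5, 0, R2, (0, 3))
(5, 3, R6, (0, 2))

bar 0: v0=F3 v1=F4 v2=A4 v3=C5 downbeat P5
bar 1: v0=E3 v1=C4 v2=E4 v3=F4 downbeat m2
bar 2: v0=C3 v1=G3 v2=G3 v3=B3 downbeat M7
bar 3: v0=B2 v1=B3 v2=B3 v3=A3 downbeat m7
bar 4: v0=E3 v1=C4 v2=E4 v3=G4 downbeat m3
bar 5: v0=F3 v1=F4 v2=A4 v3=C5 downbeat P5
  -> R5 @ bar 0 tick 0 v(0, 2): opens on M3
  -> R2 @ bar 1 tick 0 v(0, 2): F3/A4 M3 -> E3/E4 P8 similar
  -> R4 @ bar 1 tick 0 v(0, 3): E3/F4 m2 untreated
  -> R2 @ bar 2 tick 0 v(0, 1): E3/C4 m6 -> C3/G3 P5 similar
  -> R2 @ bar 2 tick 0 v(0, 2): E3/E4 P8 -> C3/G3 P5 similar
  -> R2 @ bar 2 tick 0 v(1, 2): C4/E4 M3 -> G3/G3 P1 similar
  -> R4 @ bar 2 tick 0 v(0, 3): C3/B3 M7 untreated
  -> R7 @ bar 2 tick 0 v(3,): F4->B3 leap 6st
  -> R1 @ bar 3 tick 0 v(1, 2): G3/G3 P1 -> B3/B3 P1 similar
  -> R3 @ bar 3 tick 0 v(2, 3): B3 above A3
  -> R4 @ bar 3 tick 0 v(0, 3): B2/A3 m7 untreated
  -> R3 @ bar 3 tick 1 v(2, 3): B3 above A3
  -> R3 @ bar 3 tick 2 v(2, 3): B3 above A3
  -> R3 @ bar 3 tick 3 v(2, 3): B3 above A3
  -> R1 @ bar 4 tick 0 v(0, 2): B2/B3 P8 -> E3/E4 P8 similar
  -> R2 @ bar 4 tick 0 v(1, 3): B3/A3 M2 -> C4/G4 P5 similar
  -> R7 @ bar 4 tick 0 v(3,): A3->G4 leap 10st
  -> R8 @ bar 4 tick 0 v(0, 2): penult P8 not 3rd/6th
  -> R1 @ bar 5 tick 0 v(1, 3): C4/G4 P5 -> F4/C5 P5 similar
  -> R2 @ bar 5 tick 0 v(0, 1): E3/C4 m6 -> F3/F4 P8 similar
  -> R2 @ bar 5 tick 0 v(0, 3): E3/G4 m3 -> F3/C5 P5 similar
  -> R6 @ bar 5 tick 3 v(0, 2): closes on M3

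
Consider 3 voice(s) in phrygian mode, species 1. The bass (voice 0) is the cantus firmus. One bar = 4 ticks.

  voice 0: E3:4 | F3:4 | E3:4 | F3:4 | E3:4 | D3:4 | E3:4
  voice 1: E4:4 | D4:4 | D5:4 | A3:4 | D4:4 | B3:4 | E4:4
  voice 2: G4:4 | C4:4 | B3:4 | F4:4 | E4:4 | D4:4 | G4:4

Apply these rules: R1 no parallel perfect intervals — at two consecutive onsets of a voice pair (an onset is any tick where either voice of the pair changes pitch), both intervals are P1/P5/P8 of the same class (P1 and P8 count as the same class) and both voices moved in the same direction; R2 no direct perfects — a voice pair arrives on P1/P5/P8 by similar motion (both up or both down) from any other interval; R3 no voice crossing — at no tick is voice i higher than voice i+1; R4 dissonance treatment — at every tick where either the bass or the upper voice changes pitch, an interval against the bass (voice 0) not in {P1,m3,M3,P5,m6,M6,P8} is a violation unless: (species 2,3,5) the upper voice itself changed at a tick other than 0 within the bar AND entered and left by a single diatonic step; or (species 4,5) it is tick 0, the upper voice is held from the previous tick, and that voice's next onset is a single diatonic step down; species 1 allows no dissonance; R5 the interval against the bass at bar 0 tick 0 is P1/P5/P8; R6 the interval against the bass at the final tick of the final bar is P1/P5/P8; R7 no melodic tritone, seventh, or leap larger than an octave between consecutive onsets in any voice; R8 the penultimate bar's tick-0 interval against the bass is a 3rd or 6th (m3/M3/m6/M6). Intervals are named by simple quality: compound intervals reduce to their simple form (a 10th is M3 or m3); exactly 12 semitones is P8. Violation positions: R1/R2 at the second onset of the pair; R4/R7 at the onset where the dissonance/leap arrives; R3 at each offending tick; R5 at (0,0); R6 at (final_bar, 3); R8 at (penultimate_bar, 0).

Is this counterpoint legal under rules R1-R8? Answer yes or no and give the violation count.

No (20 violations)

bar 0: v0=E3 v1=E4 v2=G4 (m3)
bar 1: v0=F3 v1=D4 v2=C4 (P5)
bar 2: v0=E3 v1=D5 v2=B3 (P5)
bar 3: v0=F3 v1=A3 v2=F4 (P8)
bar 4: v0=E3 v1=D4 v2=E4 (P8)
bar 5: v0=D3 v1=B3 v2=D4 (P8)
bar 6: v0=E3 v1=E4 v2=G4 (m3)
  R5 @ bar0.0: opens on m3
  R3 @ bar1.0: D4 above C4
  R3 @ bar1.1: D4 above C4
  R3 @ bar1.2: D4 above C4
  R3 @ bar1.3: D4 above C4
  R1 @ bar2.0: F3/C4 P5 -> E3/B3 P5 similar
  R3 @ bar2.0: D5 above B3
  R4 @ bar2.0: E3/D5 m7 untreated
  R3 @ bar2.1: D5 above B3
  R3 @ bar2.2: D5 above B3
  R3 @ bar2.3: D5 above B3
  R2 @ bar3.0: E3/B3 P5 -> F3/F4 P8 similar
  R7 @ bar3.0: D5->A3 leap 17st
  R7 @ bar3.0: B3->F4 leap 6st
  R1 @ bar4.0: F3/F4 P8 -> E3/E4 P8 similar
  R4 @ bar4.0: E3/D4 m7 untreated
  R1 @ bar5.0: E3/E4 P8 -> D3/D4 P8 similar
  R8 @ bar5.0: penult P8 not 3rd/6th
  R2 @ bar6.0: D3/B3 M6 -> E3/E4 P8 similar
  R6 @ bar6.3: closes on m3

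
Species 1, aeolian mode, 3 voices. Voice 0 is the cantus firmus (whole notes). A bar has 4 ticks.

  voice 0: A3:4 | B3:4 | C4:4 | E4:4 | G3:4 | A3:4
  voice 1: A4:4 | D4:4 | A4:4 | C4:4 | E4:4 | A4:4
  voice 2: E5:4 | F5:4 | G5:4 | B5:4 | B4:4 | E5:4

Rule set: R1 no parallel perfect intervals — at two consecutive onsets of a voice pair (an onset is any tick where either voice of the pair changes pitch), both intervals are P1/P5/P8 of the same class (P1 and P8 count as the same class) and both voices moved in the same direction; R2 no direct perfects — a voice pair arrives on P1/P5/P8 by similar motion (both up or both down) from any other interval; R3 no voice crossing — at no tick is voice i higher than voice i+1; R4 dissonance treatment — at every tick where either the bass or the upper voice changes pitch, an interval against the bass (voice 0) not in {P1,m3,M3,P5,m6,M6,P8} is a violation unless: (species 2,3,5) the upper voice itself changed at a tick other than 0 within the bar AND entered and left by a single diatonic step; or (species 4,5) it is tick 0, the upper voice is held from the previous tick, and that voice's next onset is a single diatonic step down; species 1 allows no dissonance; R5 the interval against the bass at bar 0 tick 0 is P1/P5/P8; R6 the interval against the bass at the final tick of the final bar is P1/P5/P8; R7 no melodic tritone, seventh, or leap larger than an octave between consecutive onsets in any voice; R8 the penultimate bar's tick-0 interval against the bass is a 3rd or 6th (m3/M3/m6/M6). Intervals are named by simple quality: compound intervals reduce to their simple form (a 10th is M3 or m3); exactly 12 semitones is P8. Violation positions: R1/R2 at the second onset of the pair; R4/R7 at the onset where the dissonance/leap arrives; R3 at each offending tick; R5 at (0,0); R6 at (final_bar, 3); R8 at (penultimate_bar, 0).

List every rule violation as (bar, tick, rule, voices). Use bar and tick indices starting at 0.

(1, 0, R4, (0, 2))
(2, 0, R2, (0, 2))
(3, 0, R1, (0, 2))
(3, 0, R3, (0, 1))
(3, 1, R3, (0, 1))
(3, 2, R3, (0, 1))
(3, 3, R3, (0, 1))
(5, 0, R1, (1, 2))
(5, 0, R2, (0, 1))
(5, 0, R2, (0, 2))

bar 0: v0=A3 v1=A4 v2=E5 downbeat P5
bar 1: v0=B3 v1=D4 v2=F5 downbeat TT
bar 2: v0=C4 v1=A4 v2=G5 downbeat P5
bar 3: v0=E4 v1=C4 v2=B5 downbeat P5
bar 4: v0=G3 v1=E4 v2=B4 downbeat M3
bar 5: v0=A3 v1=A4 v2=E5 downbeat P5
  -> R4 @ bar 1 tick 0 v(0, 2): B3/F5 TT untreated
  -> R2 @ bar 2 tick 0 v(0, 2): B3/F5 TT -> C4/G5 P5 similar
  -> R1 @ bar 3 tick 0 v(0, 2): C4/G5 P5 -> E4/B5 P5 similar
  -> R3 @ bar 3 tick 0 v(0, 1): E4 above C4
  -> R3 @ bar 3 tick 1 v(0, 1): E4 above C4
  -> R3 @ bar 3 tick 2 v(0, 1): E4 above C4
  -> R3 @ bar 3 tick 3 v(0, 1): E4 above C4
  -> R1 @ bar 5 tick 0 v(1, 2): E4/B4 P5 -> A4/E5 P5 similar
  -> R2 @ bar 5 tick 0 v(0, 1): G3/E4 M6 -> A3/A4 P8 similar
  -> R2 @ bar 5 tick 0 v(0, 2): G3/B4 M3 -> A3/E5 P5 similar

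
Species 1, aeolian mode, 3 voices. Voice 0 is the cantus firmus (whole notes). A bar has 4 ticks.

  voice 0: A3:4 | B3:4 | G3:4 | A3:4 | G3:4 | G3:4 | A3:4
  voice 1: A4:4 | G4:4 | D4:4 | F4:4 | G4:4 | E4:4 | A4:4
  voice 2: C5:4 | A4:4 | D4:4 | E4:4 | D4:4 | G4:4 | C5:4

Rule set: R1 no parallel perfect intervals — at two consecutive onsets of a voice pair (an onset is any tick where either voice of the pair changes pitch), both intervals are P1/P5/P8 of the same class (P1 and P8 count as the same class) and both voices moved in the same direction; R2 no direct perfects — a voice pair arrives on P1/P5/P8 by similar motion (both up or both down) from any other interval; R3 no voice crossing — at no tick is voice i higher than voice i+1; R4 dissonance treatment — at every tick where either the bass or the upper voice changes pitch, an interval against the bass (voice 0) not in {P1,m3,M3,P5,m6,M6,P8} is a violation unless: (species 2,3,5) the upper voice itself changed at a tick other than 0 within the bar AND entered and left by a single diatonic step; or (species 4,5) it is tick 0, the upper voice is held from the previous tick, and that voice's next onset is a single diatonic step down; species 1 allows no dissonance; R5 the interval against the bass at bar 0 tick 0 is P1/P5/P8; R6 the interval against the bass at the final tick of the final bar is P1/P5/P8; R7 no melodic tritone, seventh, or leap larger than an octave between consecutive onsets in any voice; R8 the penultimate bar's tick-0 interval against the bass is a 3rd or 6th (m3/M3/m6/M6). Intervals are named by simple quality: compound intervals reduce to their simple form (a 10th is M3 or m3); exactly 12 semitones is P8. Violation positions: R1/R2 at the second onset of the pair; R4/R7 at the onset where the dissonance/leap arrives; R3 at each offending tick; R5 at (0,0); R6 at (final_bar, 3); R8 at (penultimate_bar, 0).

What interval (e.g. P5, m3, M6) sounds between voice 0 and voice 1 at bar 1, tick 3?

m6

voice 0=B3 voice 1=G4 -> m6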